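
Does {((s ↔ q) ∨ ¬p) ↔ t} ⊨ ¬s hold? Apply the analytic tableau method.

No

Initial set: {(((s ↔ q) ∨ ¬p) ↔ t); ¬¬s}.
(((s ↔ q) ∨ ¬p) ↔ t): β-rule — branch into ((s ↔ q) ∨ ¬p), t  //  ¬((s ↔ q) ∨ ¬p), ¬t.
  branch 1 (add ((s ↔ q) ∨ ¬p), t):
    ((s ↔ q) ∨ ¬p): β-rule — branch into (s ↔ q)  //  ¬p.
      branch 1.1 (add (s ↔ q)):
        (s ↔ q): β-rule — branch into s, q  //  ¬s, ¬q.
          branch 1.1.1 (add s, q):
            ○ open, literals {q=1, s=1, t=1}.
          branch 1.1.2 (add ¬s, ¬q):
            × closes — contains both s and ¬s.
      branch 1.2 (add ¬p):
        ○ open, literals {p=0, s=1, t=1}.
  branch 2 (add ¬((s ↔ q) ∨ ¬p), ¬t):
    ¬((s ↔ q) ∨ ¬p): α-rule — add ¬(s ↔ q), ¬¬p.
    ¬(s ↔ q): β-rule — branch into s, ¬q  //  ¬s, q.
      branch 2.1 (add s, ¬q):
        ○ open, literals {p=1, q=0, s=1, t=0}.
      branch 2.2 (add ¬s, q):
        × closes — contains both s and ¬s.
2 branches closed, 3 open.
An open branch gives a countermodel: q=1, s=1, t=1 (unmentioned atoms arbitrary); the premises hold there but the conclusion fails.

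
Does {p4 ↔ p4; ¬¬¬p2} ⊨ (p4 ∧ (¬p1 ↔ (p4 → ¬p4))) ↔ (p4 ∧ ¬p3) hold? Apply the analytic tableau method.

No

Initial set: {(p4 ↔ p4); ¬¬¬p2; ¬((p4 ∧ (¬p1 ↔ (p4 → ¬p4))) ↔ (p4 ∧ ¬p3))}.
¬¬¬p2: drop double negation, giving ¬p2.
(p4 ↔ p4): β-rule — branch into p4, p4  //  ¬p4, ¬p4.
  branch 1 (add p4, p4):
    ¬((p4 ∧ (¬p1 ↔ (p4 → ¬p4))) ↔ (p4 ∧ ¬p3)): β-rule — branch into (p4 ∧ (¬p1 ↔ (p4 → ¬p4))), ¬(p4 ∧ ¬p3)  //  ¬(p4 ∧ (¬p1 ↔ (p4 → ¬p4))), (p4 ∧ ¬p3).
      branch 1.1 (add (p4 ∧ (¬p1 ↔ (p4 → ¬p4))), ¬(p4 ∧ ¬p3)):
        (p4 ∧ (¬p1 ↔ (p4 → ¬p4))): α-rule — add p4, (¬p1 ↔ (p4 → ¬p4)).
        ¬(p4 ∧ ¬p3): β-rule — branch into ¬p4  //  ¬¬p3.
          branch 1.1.1 (add ¬p4):
            × closes — contains both p4 and ¬p4.
          branch 1.1.2 (add ¬¬p3):
            (¬p1 ↔ (p4 → ¬p4)): β-rule — branch into ¬p1, (p4 → ¬p4)  //  ¬¬p1, ¬(p4 → ¬p4).
              branch 1.1.2.1 (add ¬p1, (p4 → ¬p4)):
                (p4 → ¬p4): β-rule — branch into ¬p4  //  ¬p4.
                  branch 1.1.2.1.1 (add ¬p4):
                    × closes — contains both p4 and ¬p4.
                  branch 1.1.2.1.2 (add ¬p4):
                    × closes — contains both p4 and ¬p4.
              branch 1.1.2.2 (add ¬¬p1, ¬(p4 → ¬p4)):
                ¬(p4 → ¬p4): α-rule — add p4, ¬¬p4.
                ○ open, literals {p1=T, p2=F, p3=T, p4=T}.
      branch 1.2 (add ¬(p4 ∧ (¬p1 ↔ (p4 → ¬p4))), (p4 ∧ ¬p3)):
        (p4 ∧ ¬p3): α-rule — add p4, ¬p3.
        ¬(p4 ∧ (¬p1 ↔ (p4 → ¬p4))): β-rule — branch into ¬p4  //  ¬(¬p1 ↔ (p4 → ¬p4)).
          branch 1.2.1 (add ¬p4):
            × closes — contains both p4 and ¬p4.
          branch 1.2.2 (add ¬(¬p1 ↔ (p4 → ¬p4))):
            ¬(¬p1 ↔ (p4 → ¬p4)): β-rule — branch into ¬p1, ¬(p4 → ¬p4)  //  ¬¬p1, (p4 → ¬p4).
              branch 1.2.2.1 (add ¬p1, ¬(p4 → ¬p4)):
                ¬(p4 → ¬p4): α-rule — add p4, ¬¬p4.
                ○ open, literals {p1=F, p2=F, p3=F, p4=T}.
              branch 1.2.2.2 (add ¬¬p1, (p4 → ¬p4)):
                (p4 → ¬p4): β-rule — branch into ¬p4  //  ¬p4.
                  branch 1.2.2.2.1 (add ¬p4):
                    × closes — contains both p4 and ¬p4.
                  branch 1.2.2.2.2 (add ¬p4):
                    × closes — contains both p4 and ¬p4.
  branch 2 (add ¬p4, ¬p4):
    ¬((p4 ∧ (¬p1 ↔ (p4 → ¬p4))) ↔ (p4 ∧ ¬p3)): β-rule — branch into (p4 ∧ (¬p1 ↔ (p4 → ¬p4))), ¬(p4 ∧ ¬p3)  //  ¬(p4 ∧ (¬p1 ↔ (p4 → ¬p4))), (p4 ∧ ¬p3).
      branch 2.1 (add (p4 ∧ (¬p1 ↔ (p4 → ¬p4))), ¬(p4 ∧ ¬p3)):
        (p4 ∧ (¬p1 ↔ (p4 → ¬p4))): α-rule — add p4, (¬p1 ↔ (p4 → ¬p4)).
        × closes — contains both p4 and ¬p4.
      branch 2.2 (add ¬(p4 ∧ (¬p1 ↔ (p4 → ¬p4))), (p4 ∧ ¬p3)):
        (p4 ∧ ¬p3): α-rule — add p4, ¬p3.
        × closes — contains both p4 and ¬p4.
8 branches closed, 2 open.
An open branch gives a countermodel: p1=T, p2=F, p3=T, p4=T (unmentioned atoms arbitrary); the premises hold there but the conclusion fails.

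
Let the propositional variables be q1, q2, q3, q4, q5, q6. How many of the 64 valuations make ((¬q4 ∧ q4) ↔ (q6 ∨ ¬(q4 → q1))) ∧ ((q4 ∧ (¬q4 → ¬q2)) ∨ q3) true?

16

Initial set: {(((¬q4 ∧ q4) ↔ (q6 ∨ ¬(q4 → q1))) ∧ ((q4 ∧ (¬q4 → ¬q2)) ∨ q3))}.
(((¬q4 ∧ q4) ↔ (q6 ∨ ¬(q4 → q1))) ∧ ((q4 ∧ (¬q4 → ¬q2)) ∨ q3)): α-rule — add ((¬q4 ∧ q4) ↔ (q6 ∨ ¬(q4 → q1))), ((q4 ∧ (¬q4 → ¬q2)) ∨ q3).
((¬q4 ∧ q4) ↔ (q6 ∨ ¬(q4 → q1))): β-rule — branch into (¬q4 ∧ q4), (q6 ∨ ¬(q4 → q1))  //  ¬(¬q4 ∧ q4), ¬(q6 ∨ ¬(q4 → q1)).
  branch 1 (add (¬q4 ∧ q4), (q6 ∨ ¬(q4 → q1))):
    (¬q4 ∧ q4): α-rule — add ¬q4, q4.
    × closes — contains both q4 and ¬q4.
  branch 2 (add ¬(¬q4 ∧ q4), ¬(q6 ∨ ¬(q4 → q1))):
    ¬(q6 ∨ ¬(q4 → q1)): α-rule — add ¬q6, ¬¬(q4 → q1).
    ((q4 ∧ (¬q4 → ¬q2)) ∨ q3): β-rule — branch into (q4 ∧ (¬q4 → ¬q2))  //  q3.
      branch 2.1 (add (q4 ∧ (¬q4 → ¬q2))):
        (q4 ∧ (¬q4 → ¬q2)): α-rule — add q4, (¬q4 → ¬q2).
        ¬(¬q4 ∧ q4): β-rule — branch into ¬¬q4  //  ¬q4.
          branch 2.1.1 (add ¬¬q4):
            ¬¬(q4 → q1): β-rule — branch into ¬q4  //  q1.
              branch 2.1.1.1 (add ¬q4):
                × closes — contains both q4 and ¬q4.
              branch 2.1.1.2 (add q1):
                (¬q4 → ¬q2): β-rule — branch into ¬¬q4  //  ¬q2.
                  branch 2.1.1.2.1 (add ¬¬q4):
                    ○ open, literals {q1=1, q4=1, q6=0}.
                  branch 2.1.1.2.2 (add ¬q2):
                    ○ open, literals {q1=1, q2=0, q4=1, q6=0}.
          branch 2.1.2 (add ¬q4):
            × closes — contains both q4 and ¬q4.
      branch 2.2 (add q3):
        ¬(¬q4 ∧ q4): β-rule — branch into ¬¬q4  //  ¬q4.
          branch 2.2.1 (add ¬¬q4):
            ¬¬(q4 → q1): β-rule — branch into ¬q4  //  q1.
              branch 2.2.1.1 (add ¬q4):
                × closes — contains both q4 and ¬q4.
              branch 2.2.1.2 (add q1):
                ○ open, literals {q1=1, q3=1, q4=1, q6=0}.
          branch 2.2.2 (add ¬q4):
            ¬¬(q4 → q1): β-rule — branch into ¬q4  //  q1.
              branch 2.2.2.1 (add ¬q4):
                ○ open, literals {q3=1, q4=0, q6=0}.
              branch 2.2.2.2 (add q1):
                ○ open, literals {q1=1, q3=1, q4=0, q6=0}.
4 branches closed, 5 open.
Each open branch fixes some atoms; the unmentioned ones are free. Counting distinct full assignments: branch {q1=1, q4=1, q6=0} (q2, q3, q5) contributes 8 new; branch {q1=1, q2=0, q4=1, q6=0} (q3, q5) contributes 0 new; branch {q1=1, q3=1, q4=1, q6=0} (q2, q5) contributes 0 new; branch {q3=1, q4=0, q6=0} (q1, q2, q5) contributes 8 new; branch {q1=1, q3=1, q4=0, q6=0} (q2, q5) contributes 0 new. Total: 16.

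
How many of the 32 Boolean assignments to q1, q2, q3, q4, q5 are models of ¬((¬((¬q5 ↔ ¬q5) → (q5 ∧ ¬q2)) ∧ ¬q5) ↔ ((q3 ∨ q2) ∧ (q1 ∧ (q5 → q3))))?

Initial set: {¬((¬((¬q5 ↔ ¬q5) → (q5 ∧ ¬q2)) ∧ ¬q5) ↔ ((q3 ∨ q2) ∧ (q1 ∧ (q5 → q3))))}.
¬((¬((¬q5 ↔ ¬q5) → (q5 ∧ ¬q2)) ∧ ¬q5) ↔ ((q3 ∨ q2) ∧ (q1 ∧ (q5 → q3)))): β-rule — branch into (¬((¬q5 ↔ ¬q5) → (q5 ∧ ¬q2)) ∧ ¬q5), ¬((q3 ∨ q2) ∧ (q1 ∧ (q5 → q3)))  //  ¬(¬((¬q5 ↔ ¬q5) → (q5 ∧ ¬q2)) ∧ ¬q5), ((q3 ∨ q2) ∧ (q1 ∧ (q5 → q3))).
  branch 1 (add (¬((¬q5 ↔ ¬q5) → (q5 ∧ ¬q2)) ∧ ¬q5), ¬((q3 ∨ q2) ∧ (q1 ∧ (q5 → q3)))):
    (¬((¬q5 ↔ ¬q5) → (q5 ∧ ¬q2)) ∧ ¬q5): α-rule — add ¬((¬q5 ↔ ¬q5) → (q5 ∧ ¬q2)), ¬q5.
    ¬((¬q5 ↔ ¬q5) → (q5 ∧ ¬q2)): α-rule — add (¬q5 ↔ ¬q5), ¬(q5 ∧ ¬q2).
    ¬((q3 ∨ q2) ∧ (q1 ∧ (q5 → q3))): β-rule — branch into ¬(q3 ∨ q2)  //  ¬(q1 ∧ (q5 → q3)).
      branch 1.1 (add ¬(q3 ∨ q2)):
        ¬(q3 ∨ q2): α-rule — add ¬q3, ¬q2.
        (¬q5 ↔ ¬q5): β-rule — branch into ¬q5, ¬q5  //  ¬¬q5, ¬¬q5.
          branch 1.1.1 (add ¬q5, ¬q5):
            ¬(q5 ∧ ¬q2): β-rule — branch into ¬q5  //  ¬¬q2.
              branch 1.1.1.1 (add ¬q5):
                ○ open, literals {q2=0, q3=0, q5=0}.
              branch 1.1.1.2 (add ¬¬q2):
                × closes — contains both q2 and ¬q2.
          branch 1.1.2 (add ¬¬q5, ¬¬q5):
            × closes — contains both q5 and ¬q5.
      branch 1.2 (add ¬(q1 ∧ (q5 → q3))):
        (¬q5 ↔ ¬q5): β-rule — branch into ¬q5, ¬q5  //  ¬¬q5, ¬¬q5.
          branch 1.2.1 (add ¬q5, ¬q5):
            ¬(q5 ∧ ¬q2): β-rule — branch into ¬q5  //  ¬¬q2.
              branch 1.2.1.1 (add ¬q5):
                ¬(q1 ∧ (q5 → q3)): β-rule — branch into ¬q1  //  ¬(q5 → q3).
                  branch 1.2.1.1.1 (add ¬q1):
                    ○ open, literals {q1=0, q5=0}.
                  branch 1.2.1.1.2 (add ¬(q5 → q3)):
                    ¬(q5 → q3): α-rule — add q5, ¬q3.
                    × closes — contains both q5 and ¬q5.
              branch 1.2.1.2 (add ¬¬q2):
                ¬(q1 ∧ (q5 → q3)): β-rule — branch into ¬q1  //  ¬(q5 → q3).
                  branch 1.2.1.2.1 (add ¬q1):
                    ○ open, literals {q1=0, q2=1, q5=0}.
                  branch 1.2.1.2.2 (add ¬(q5 → q3)):
                    ¬(q5 → q3): α-rule — add q5, ¬q3.
                    × closes — contains both q5 and ¬q5.
          branch 1.2.2 (add ¬¬q5, ¬¬q5):
            × closes — contains both q5 and ¬q5.
  branch 2 (add ¬(¬((¬q5 ↔ ¬q5) → (q5 ∧ ¬q2)) ∧ ¬q5), ((q3 ∨ q2) ∧ (q1 ∧ (q5 → q3)))):
    ((q3 ∨ q2) ∧ (q1 ∧ (q5 → q3))): α-rule — add (q3 ∨ q2), (q1 ∧ (q5 → q3)).
    (q1 ∧ (q5 → q3)): α-rule — add q1, (q5 → q3).
    ¬(¬((¬q5 ↔ ¬q5) → (q5 ∧ ¬q2)) ∧ ¬q5): β-rule — branch into ¬¬((¬q5 ↔ ¬q5) → (q5 ∧ ¬q2))  //  ¬¬q5.
      branch 2.1 (add ¬¬((¬q5 ↔ ¬q5) → (q5 ∧ ¬q2))):
        (q3 ∨ q2): β-rule — branch into q3  //  q2.
          branch 2.1.1 (add q3):
            (q5 → q3): β-rule — branch into ¬q5  //  q3.
              branch 2.1.1.1 (add ¬q5):
                ¬¬((¬q5 ↔ ¬q5) → (q5 ∧ ¬q2)): β-rule — branch into ¬(¬q5 ↔ ¬q5)  //  (q5 ∧ ¬q2).
                  branch 2.1.1.1.1 (add ¬(¬q5 ↔ ¬q5)):
                    ¬(¬q5 ↔ ¬q5): β-rule — branch into ¬q5, ¬¬q5  //  ¬¬q5, ¬q5.
                      branch 2.1.1.1.1.1 (add ¬q5, ¬¬q5):
                        × closes — contains both q5 and ¬q5.
                      branch 2.1.1.1.1.2 (add ¬¬q5, ¬q5):
                        × closes — contains both q5 and ¬q5.
                  branch 2.1.1.1.2 (add (q5 ∧ ¬q2)):
                    (q5 ∧ ¬q2): α-rule — add q5, ¬q2.
                    × closes — contains both q5 and ¬q5.
              branch 2.1.1.2 (add q3):
                ¬¬((¬q5 ↔ ¬q5) → (q5 ∧ ¬q2)): β-rule — branch into ¬(¬q5 ↔ ¬q5)  //  (q5 ∧ ¬q2).
                  branch 2.1.1.2.1 (add ¬(¬q5 ↔ ¬q5)):
                    ¬(¬q5 ↔ ¬q5): β-rule — branch into ¬q5, ¬¬q5  //  ¬¬q5, ¬q5.
                      branch 2.1.1.2.1.1 (add ¬q5, ¬¬q5):
                        × closes — contains both q5 and ¬q5.
                      branch 2.1.1.2.1.2 (add ¬¬q5, ¬q5):
                        × closes — contains both q5 and ¬q5.
                  branch 2.1.1.2.2 (add (q5 ∧ ¬q2)):
                    (q5 ∧ ¬q2): α-rule — add q5, ¬q2.
                    ○ open, literals {q1=1, q2=0, q3=1, q5=1}.
          branch 2.1.2 (add q2):
            (q5 → q3): β-rule — branch into ¬q5  //  q3.
              branch 2.1.2.1 (add ¬q5):
                ¬¬((¬q5 ↔ ¬q5) → (q5 ∧ ¬q2)): β-rule — branch into ¬(¬q5 ↔ ¬q5)  //  (q5 ∧ ¬q2).
                  branch 2.1.2.1.1 (add ¬(¬q5 ↔ ¬q5)):
                    ¬(¬q5 ↔ ¬q5): β-rule — branch into ¬q5, ¬¬q5  //  ¬¬q5, ¬q5.
                      branch 2.1.2.1.1.1 (add ¬q5, ¬¬q5):
                        × closes — contains both q5 and ¬q5.
                      branch 2.1.2.1.1.2 (add ¬¬q5, ¬q5):
                        × closes — contains both q5 and ¬q5.
                  branch 2.1.2.1.2 (add (q5 ∧ ¬q2)):
                    (q5 ∧ ¬q2): α-rule — add q5, ¬q2.
                    × closes — contains both q5 and ¬q5.
              branch 2.1.2.2 (add q3):
                ¬¬((¬q5 ↔ ¬q5) → (q5 ∧ ¬q2)): β-rule — branch into ¬(¬q5 ↔ ¬q5)  //  (q5 ∧ ¬q2).
                  branch 2.1.2.2.1 (add ¬(¬q5 ↔ ¬q5)):
                    ¬(¬q5 ↔ ¬q5): β-rule — branch into ¬q5, ¬¬q5  //  ¬¬q5, ¬q5.
                      branch 2.1.2.2.1.1 (add ¬q5, ¬¬q5):
                        × closes — contains both q5 and ¬q5.
                      branch 2.1.2.2.1.2 (add ¬¬q5, ¬q5):
                        × closes — contains both q5 and ¬q5.
                  branch 2.1.2.2.2 (add (q5 ∧ ¬q2)):
                    (q5 ∧ ¬q2): α-rule — add q5, ¬q2.
                    × closes — contains both q2 and ¬q2.
      branch 2.2 (add ¬¬q5):
        (q3 ∨ q2): β-rule — branch into q3  //  q2.
          branch 2.2.1 (add q3):
            (q5 → q3): β-rule — branch into ¬q5  //  q3.
              branch 2.2.1.1 (add ¬q5):
                × closes — contains both q5 and ¬q5.
              branch 2.2.1.2 (add q3):
                ○ open, literals {q1=1, q3=1, q5=1}.
          branch 2.2.2 (add q2):
            (q5 → q3): β-rule — branch into ¬q5  //  q3.
              branch 2.2.2.1 (add ¬q5):
                × closes — contains both q5 and ¬q5.
              branch 2.2.2.2 (add q3):
                ○ open, literals {q1=1, q2=1, q3=1, q5=1}.
18 branches closed, 6 open.
Each open branch fixes some atoms; the unmentioned ones are free. Counting distinct full assignments: branch {q2=0, q3=0, q5=0} (q1, q4) contributes 4 new; branch {q1=0, q5=0} (q2, q3, q4) contributes 6 new; branch {q1=0, q2=1, q5=0} (q3, q4) contributes 0 new; branch {q1=1, q2=0, q3=1, q5=1} (q4) contributes 2 new; branch {q1=1, q3=1, q5=1} (q2, q4) contributes 2 new; branch {q1=1, q2=1, q3=1, q5=1} (q4) contributes 0 new. Total: 14.

14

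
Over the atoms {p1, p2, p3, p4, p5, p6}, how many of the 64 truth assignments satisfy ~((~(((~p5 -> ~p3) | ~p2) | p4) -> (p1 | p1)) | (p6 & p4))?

Initial set: {~((~(((~p5 -> ~p3) | ~p2) | p4) -> (p1 | p1)) | (p6 & p4))}.
~((~(((~p5 -> ~p3) | ~p2) | p4) -> (p1 | p1)) | (p6 & p4)): α-rule — add ~(~(((~p5 -> ~p3) | ~p2) | p4) -> (p1 | p1)), ~(p6 & p4).
~(~(((~p5 -> ~p3) | ~p2) | p4) -> (p1 | p1)): α-rule — add ~(((~p5 -> ~p3) | ~p2) | p4), ~(p1 | p1).
~(((~p5 -> ~p3) | ~p2) | p4): α-rule — add ~((~p5 -> ~p3) | ~p2), ~p4.
~(p1 | p1): α-rule — add ~p1, ~p1.
~((~p5 -> ~p3) | ~p2): α-rule — add ~(~p5 -> ~p3), ~~p2.
~(~p5 -> ~p3): α-rule — add ~p5, ~~p3.
~(p6 & p4): β-rule — branch into ~p6  //  ~p4.
  branch 1 (add ~p6):
    ○ open, literals {p1=0, p2=1, p3=1, p4=0, p5=0, p6=0}.
  branch 2 (add ~p4):
    ○ open, literals {p1=0, p2=1, p3=1, p4=0, p5=0}.
0 branches closed, 2 open.
Each open branch fixes some atoms; the unmentioned ones are free. Counting distinct full assignments: branch {p1=0, p2=1, p3=1, p4=0, p5=0, p6=0} (none free) contributes 1 new; branch {p1=0, p2=1, p3=1, p4=0, p5=0} (p6) contributes 1 new. Total: 2.

2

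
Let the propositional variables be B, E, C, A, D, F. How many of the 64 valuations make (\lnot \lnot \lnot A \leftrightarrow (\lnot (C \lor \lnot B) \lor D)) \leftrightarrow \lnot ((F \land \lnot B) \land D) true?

Initial set: {((\lnot \lnot \lnot A \leftrightarrow (\lnot (C \lor \lnot B) \lor D)) \leftrightarrow \lnot ((F \land \lnot B) \land D))}.
((\lnot \lnot \lnot A \leftrightarrow (\lnot (C \lor \lnot B) \lor D)) \leftrightarrow \lnot ((F \land \lnot B) \land D)): β-rule — branch into (\lnot \lnot \lnot A \leftrightarrow (\lnot (C \lor \lnot B) \lor D)), \lnot ((F \land \lnot B) \land D)  //  \lnot (\lnot \lnot \lnot A \leftrightarrow (\lnot (C \lor \lnot B) \lor D)), \lnot \lnot ((F \land \lnot B) \land D).
  branch 1 (add (\lnot \lnot \lnot A \leftrightarrow (\lnot (C \lor \lnot B) \lor D)), \lnot ((F \land \lnot B) \land D)):
    (\lnot \lnot \lnot A \leftrightarrow (\lnot (C \lor \lnot B) \lor D)): β-rule — branch into \lnot \lnot \lnot A, (\lnot (C \lor \lnot B) \lor D)  //  \lnot \lnot \lnot \lnot A, \lnot (\lnot (C \lor \lnot B) \lor D).
      branch 1.1 (add \lnot \lnot \lnot A, (\lnot (C \lor \lnot B) \lor D)):
        \lnot \lnot \lnot A: drop double negation, giving \lnot A.
        \lnot ((F \land \lnot B) \land D): β-rule — branch into \lnot (F \land \lnot B)  //  \lnot D.
          branch 1.1.1 (add \lnot (F \land \lnot B)):
            (\lnot (C \lor \lnot B) \lor D): β-rule — branch into \lnot (C \lor \lnot B)  //  D.
              branch 1.1.1.1 (add \lnot (C \lor \lnot B)):
                \lnot (C \lor \lnot B): α-rule — add \lnot C, \lnot \lnot B.
                \lnot (F \land \lnot B): β-rule — branch into \lnot F  //  \lnot \lnot B.
                  branch 1.1.1.1.1 (add \lnot F):
                    ○ open, literals {A=false, B=true, C=false, F=false}.
                  branch 1.1.1.1.2 (add \lnot \lnot B):
                    ○ open, literals {A=false, B=true, C=false}.
              branch 1.1.1.2 (add D):
                \lnot (F \land \lnot B): β-rule — branch into \lnot F  //  \lnot \lnot B.
                  branch 1.1.1.2.1 (add \lnot F):
                    ○ open, literals {A=false, D=true, F=false}.
                  branch 1.1.1.2.2 (add \lnot \lnot B):
                    ○ open, literals {A=false, B=true, D=true}.
          branch 1.1.2 (add \lnot D):
            (\lnot (C \lor \lnot B) \lor D): β-rule — branch into \lnot (C \lor \lnot B)  //  D.
              branch 1.1.2.1 (add \lnot (C \lor \lnot B)):
                \lnot (C \lor \lnot B): α-rule — add \lnot C, \lnot \lnot B.
                ○ open, literals {A=false, B=true, C=false, D=false}.
              branch 1.1.2.2 (add D):
                × closes — contains both D and \lnot D.
      branch 1.2 (add \lnot \lnot \lnot \lnot A, \lnot (\lnot (C \lor \lnot B) \lor D)):
        \lnot \lnot \lnot \lnot A: drop double negation, giving \lnot \lnot A.
        \lnot (\lnot (C \lor \lnot B) \lor D): α-rule — add \lnot \lnot (C \lor \lnot B), \lnot D.
        \lnot ((F \land \lnot B) \land D): β-rule — branch into \lnot (F \land \lnot B)  //  \lnot D.
          branch 1.2.1 (add \lnot (F \land \lnot B)):
            \lnot \lnot (C \lor \lnot B): β-rule — branch into C  //  \lnot B.
              branch 1.2.1.1 (add C):
                \lnot (F \land \lnot B): β-rule — branch into \lnot F  //  \lnot \lnot B.
                  branch 1.2.1.1.1 (add \lnot F):
                    ○ open, literals {A=true, C=true, D=false, F=false}.
                  branch 1.2.1.1.2 (add \lnot \lnot B):
                    ○ open, literals {A=true, B=true, C=true, D=false}.
              branch 1.2.1.2 (add \lnot B):
                \lnot (F \land \lnot B): β-rule — branch into \lnot F  //  \lnot \lnot B.
                  branch 1.2.1.2.1 (add \lnot F):
                    ○ open, literals {A=true, B=false, D=false, F=false}.
                  branch 1.2.1.2.2 (add \lnot \lnot B):
                    × closes — contains both B and \lnot B.
          branch 1.2.2 (add \lnot D):
            \lnot \lnot (C \lor \lnot B): β-rule — branch into C  //  \lnot B.
              branch 1.2.2.1 (add C):
                ○ open, literals {A=true, C=true, D=false}.
              branch 1.2.2.2 (add \lnot B):
                ○ open, literals {A=true, B=false, D=false}.
  branch 2 (add \lnot (\lnot \lnot \lnot A \leftrightarrow (\lnot (C \lor \lnot B) \lor D)), \lnot \lnot ((F \land \lnot B) \land D)):
    \lnot \lnot ((F \land \lnot B) \land D): α-rule — add (F \land \lnot B), D.
    (F \land \lnot B): α-rule — add F, \lnot B.
    \lnot (\lnot \lnot \lnot A \leftrightarrow (\lnot (C \lor \lnot B) \lor D)): β-rule — branch into \lnot \lnot \lnot A, \lnot (\lnot (C \lor \lnot B) \lor D)  //  \lnot \lnot \lnot \lnot A, (\lnot (C \lor \lnot B) \lor D).
      branch 2.1 (add \lnot \lnot \lnot A, \lnot (\lnot (C \lor \lnot B) \lor D)):
        \lnot \lnot \lnot A: drop double negation, giving \lnot A.
        \lnot (\lnot (C \lor \lnot B) \lor D): α-rule — add \lnot \lnot (C \lor \lnot B), \lnot D.
        × closes — contains both D and \lnot D.
      branch 2.2 (add \lnot \lnot \lnot \lnot A, (\lnot (C \lor \lnot B) \lor D)):
        \lnot \lnot \lnot \lnot A: drop double negation, giving \lnot \lnot A.
        (\lnot (C \lor \lnot B) \lor D): β-rule — branch into \lnot (C \lor \lnot B)  //  D.
          branch 2.2.1 (add \lnot (C \lor \lnot B)):
            \lnot (C \lor \lnot B): α-rule — add \lnot C, \lnot \lnot B.
            × closes — contains both B and \lnot B.
          branch 2.2.2 (add D):
            ○ open, literals {A=true, B=false, D=true, F=true}.
4 branches closed, 11 open.
Each open branch fixes some atoms; the unmentioned ones are free. Counting distinct full assignments: branch {A=false, B=true, C=false, F=false} (E, D) contributes 4 new; branch {A=false, B=true, C=false} (E, D, F) contributes 4 new; branch {A=false, D=true, F=false} (B, E, C) contributes 6 new; branch {A=false, B=true, D=true} (E, C, F) contributes 2 new; branch {A=false, B=true, C=false, D=false} (E, F) contributes 0 new; branch {A=true, C=true, D=false, F=false} (B, E) contributes 4 new; branch {A=true, B=true, C=true, D=false} (E, F) contributes 2 new; branch {A=true, B=false, D=false, F=false} (E, C) contributes 2 new; branch {A=true, C=true, D=false} (B, E, F) contributes 2 new; branch {A=true, B=false, D=false} (E, C, F) contributes 2 new; branch {A=true, B=false, D=true, F=true} (E, C) contributes 4 new. Total: 32.

32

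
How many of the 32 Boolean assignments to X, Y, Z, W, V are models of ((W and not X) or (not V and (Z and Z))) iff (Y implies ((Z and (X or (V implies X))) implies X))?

12

Initial set: {(((W and not X) or (not V and (Z and Z))) iff (Y implies ((Z and (X or (V implies X))) implies X)))}.
(((W and not X) or (not V and (Z and Z))) iff (Y implies ((Z and (X or (V implies X))) implies X))): β-rule — branch into ((W and not X) or (not V and (Z and Z))), (Y implies ((Z and (X or (V implies X))) implies X))  //  not ((W and not X) or (not V and (Z and Z))), not (Y implies ((Z and (X or (V implies X))) implies X)).
  branch 1 (add ((W and not X) or (not V and (Z and Z))), (Y implies ((Z and (X or (V implies X))) implies X))):
    ((W and not X) or (not V and (Z and Z))): β-rule — branch into (W and not X)  //  (not V and (Z and Z)).
      branch 1.1 (add (W and not X)):
        (W and not X): α-rule — add W, not X.
        (Y implies ((Z and (X or (V implies X))) implies X)): β-rule — branch into not Y  //  ((Z and (X or (V implies X))) implies X).
          branch 1.1.1 (add not Y):
            ○ open, literals {W=true, X=false, Y=false}.
          branch 1.1.2 (add ((Z and (X or (V implies X))) implies X)):
            ((Z and (X or (V implies X))) implies X): β-rule — branch into not (Z and (X or (V implies X)))  //  X.
              branch 1.1.2.1 (add not (Z and (X or (V implies X)))):
                not (Z and (X or (V implies X))): β-rule — branch into not Z  //  not (X or (V implies X)).
                  branch 1.1.2.1.1 (add not Z):
                    ○ open, literals {W=true, X=false, Z=false}.
                  branch 1.1.2.1.2 (add not (X or (V implies X))):
                    not (X or (V implies X)): α-rule — add not X, not (V implies X).
                    not (V implies X): α-rule — add V, not X.
                    ○ open, literals {V=true, W=true, X=false}.
              branch 1.1.2.2 (add X):
                × closes — contains both X and not X.
      branch 1.2 (add (not V and (Z and Z))):
        (not V and (Z and Z)): α-rule — add not V, (Z and Z).
        (Z and Z): α-rule — add Z, Z.
        (Y implies ((Z and (X or (V implies X))) implies X)): β-rule — branch into not Y  //  ((Z and (X or (V implies X))) implies X).
          branch 1.2.1 (add not Y):
            ○ open, literals {V=false, Y=false, Z=true}.
          branch 1.2.2 (add ((Z and (X or (V implies X))) implies X)):
            ((Z and (X or (V implies X))) implies X): β-rule — branch into not (Z and (X or (V implies X)))  //  X.
              branch 1.2.2.1 (add not (Z and (X or (V implies X)))):
                not (Z and (X or (V implies X))): β-rule — branch into not Z  //  not (X or (V implies X)).
                  branch 1.2.2.1.1 (add not Z):
                    × closes — contains both Z and not Z.
                  branch 1.2.2.1.2 (add not (X or (V implies X))):
                    not (X or (V implies X)): α-rule — add not X, not (V implies X).
                    not (V implies X): α-rule — add V, not X.
                    × closes — contains both V and not V.
              branch 1.2.2.2 (add X):
                ○ open, literals {V=false, X=true, Z=true}.
  branch 2 (add not ((W and not X) or (not V and (Z and Z))), not (Y implies ((Z and (X or (V implies X))) implies X))):
    not ((W and not X) or (not V and (Z and Z))): α-rule — add not (W and not X), not (not V and (Z and Z)).
    not (Y implies ((Z and (X or (V implies X))) implies X)): α-rule — add Y, not ((Z and (X or (V implies X))) implies X).
    not ((Z and (X or (V implies X))) implies X): α-rule — add (Z and (X or (V implies X))), not X.
    (Z and (X or (V implies X))): α-rule — add Z, (X or (V implies X)).
    not (W and not X): β-rule — branch into not W  //  not not X.
      branch 2.1 (add not W):
        not (not V and (Z and Z)): β-rule — branch into not not V  //  not (Z and Z).
          branch 2.1.1 (add not not V):
            (X or (V implies X)): β-rule — branch into X  //  (V implies X).
              branch 2.1.1.1 (add X):
                × closes — contains both X and not X.
              branch 2.1.1.2 (add (V implies X)):
                (V implies X): β-rule — branch into not V  //  X.
                  branch 2.1.1.2.1 (add not V):
                    × closes — contains both V and not V.
                  branch 2.1.1.2.2 (add X):
                    × closes — contains both X and not X.
          branch 2.1.2 (add not (Z and Z)):
            (X or (V implies X)): β-rule — branch into X  //  (V implies X).
              branch 2.1.2.1 (add X):
                × closes — contains both X and not X.
              branch 2.1.2.2 (add (V implies X)):
                not (Z and Z): β-rule — branch into not Z  //  not Z.
                  branch 2.1.2.2.1 (add not Z):
                    × closes — contains both Z and not Z.
                  branch 2.1.2.2.2 (add not Z):
                    × closes — contains both Z and not Z.
      branch 2.2 (add not not X):
        × closes — contains both X and not X.
10 branches closed, 5 open.
Each open branch fixes some atoms; the unmentioned ones are free. Counting distinct full assignments: branch {W=true, X=false, Y=false} (Z, V) contributes 4 new; branch {W=true, X=false, Z=false} (Y, V) contributes 2 new; branch {V=true, W=true, X=false} (Y, Z) contributes 1 new; branch {V=false, Y=false, Z=true} (X, W) contributes 3 new; branch {V=false, X=true, Z=true} (Y, W) contributes 2 new. Total: 12.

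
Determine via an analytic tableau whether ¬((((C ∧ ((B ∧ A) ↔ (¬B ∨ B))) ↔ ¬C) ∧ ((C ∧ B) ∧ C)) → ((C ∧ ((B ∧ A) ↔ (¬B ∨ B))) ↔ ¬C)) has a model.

Initial set: {¬((((C ∧ ((B ∧ A) ↔ (¬B ∨ B))) ↔ ¬C) ∧ ((C ∧ B) ∧ C)) → ((C ∧ ((B ∧ A) ↔ (¬B ∨ B))) ↔ ¬C))}.
¬((((C ∧ ((B ∧ A) ↔ (¬B ∨ B))) ↔ ¬C) ∧ ((C ∧ B) ∧ C)) → ((C ∧ ((B ∧ A) ↔ (¬B ∨ B))) ↔ ¬C)): α-rule — add (((C ∧ ((B ∧ A) ↔ (¬B ∨ B))) ↔ ¬C) ∧ ((C ∧ B) ∧ C)), ¬((C ∧ ((B ∧ A) ↔ (¬B ∨ B))) ↔ ¬C).
(((C ∧ ((B ∧ A) ↔ (¬B ∨ B))) ↔ ¬C) ∧ ((C ∧ B) ∧ C)): α-rule — add ((C ∧ ((B ∧ A) ↔ (¬B ∨ B))) ↔ ¬C), ((C ∧ B) ∧ C).
((C ∧ B) ∧ C): α-rule — add (C ∧ B), C.
(C ∧ B): α-rule — add C, B.
¬((C ∧ ((B ∧ A) ↔ (¬B ∨ B))) ↔ ¬C): β-rule — branch into (C ∧ ((B ∧ A) ↔ (¬B ∨ B))), ¬¬C  //  ¬(C ∧ ((B ∧ A) ↔ (¬B ∨ B))), ¬C.
  branch 1 (add (C ∧ ((B ∧ A) ↔ (¬B ∨ B))), ¬¬C):
    (C ∧ ((B ∧ A) ↔ (¬B ∨ B))): α-rule — add C, ((B ∧ A) ↔ (¬B ∨ B)).
    ((C ∧ ((B ∧ A) ↔ (¬B ∨ B))) ↔ ¬C): β-rule — branch into (C ∧ ((B ∧ A) ↔ (¬B ∨ B))), ¬C  //  ¬(C ∧ ((B ∧ A) ↔ (¬B ∨ B))), ¬¬C.
      branch 1.1 (add (C ∧ ((B ∧ A) ↔ (¬B ∨ B))), ¬C):
        × closes — contains both C and ¬C.
      branch 1.2 (add ¬(C ∧ ((B ∧ A) ↔ (¬B ∨ B))), ¬¬C):
        ((B ∧ A) ↔ (¬B ∨ B)): β-rule — branch into (B ∧ A), (¬B ∨ B)  //  ¬(B ∧ A), ¬(¬B ∨ B).
          branch 1.2.1 (add (B ∧ A), (¬B ∨ B)):
            (B ∧ A): α-rule — add B, A.
            ¬(C ∧ ((B ∧ A) ↔ (¬B ∨ B))): β-rule — branch into ¬C  //  ¬((B ∧ A) ↔ (¬B ∨ B)).
              branch 1.2.1.1 (add ¬C):
                × closes — contains both C and ¬C.
              branch 1.2.1.2 (add ¬((B ∧ A) ↔ (¬B ∨ B))):
                (¬B ∨ B): β-rule — branch into ¬B  //  B.
                  branch 1.2.1.2.1 (add ¬B):
                    × closes — contains both B and ¬B.
                  branch 1.2.1.2.2 (add B):
                    ¬((B ∧ A) ↔ (¬B ∨ B)): β-rule — branch into (B ∧ A), ¬(¬B ∨ B)  //  ¬(B ∧ A), (¬B ∨ B).
                      branch 1.2.1.2.2.1 (add (B ∧ A), ¬(¬B ∨ B)):
                        (B ∧ A): α-rule — add B, A.
                        ¬(¬B ∨ B): α-rule — add ¬¬B, ¬B.
                        × closes — contains both B and ¬B.
                      branch 1.2.1.2.2.2 (add ¬(B ∧ A), (¬B ∨ B)):
                        ¬(B ∧ A): β-rule — branch into ¬B  //  ¬A.
                          branch 1.2.1.2.2.2.1 (add ¬B):
                            × closes — contains both B and ¬B.
                          branch 1.2.1.2.2.2.2 (add ¬A):
                            × closes — contains both A and ¬A.
          branch 1.2.2 (add ¬(B ∧ A), ¬(¬B ∨ B)):
            ¬(¬B ∨ B): α-rule — add ¬¬B, ¬B.
            × closes — contains both B and ¬B.
  branch 2 (add ¬(C ∧ ((B ∧ A) ↔ (¬B ∨ B))), ¬C):
    × closes — contains both C and ¬C.
All 8 branches close.
Every branch closed; the formula is unsatisfiable.

Unsatisfiable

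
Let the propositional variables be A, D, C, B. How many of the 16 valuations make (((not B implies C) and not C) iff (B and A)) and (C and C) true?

Initial set: {T ((((not B implies C) and not C) iff (B and A)) and (C and C))}.
T ((((not B implies C) and not C) iff (B and A)) and (C and C)): α-rule — add T (((not B implies C) and not C) iff (B and A)), T (C and C).
T (C and C): α-rule — add T C, T C.
T (((not B implies C) and not C) iff (B and A)): β-rule — branch into T ((not B implies C) and not C), T (B and A)  //  F ((not B implies C) and not C), F (B and A).
  branch 1 (add T ((not B implies C) and not C), T (B and A)):
    T ((not B implies C) and not C): α-rule — add T (not B implies C), T not C.
    × closes — contains both C and not C.
  branch 2 (add F ((not B implies C) and not C), F (B and A)):
    F ((not B implies C) and not C): β-rule — branch into F (not B implies C)  //  F not C.
      branch 2.1 (add F (not B implies C)):
        F (not B implies C): α-rule — add T not B, F C.
        × closes — contains both C and not C.
      branch 2.2 (add F not C):
        F (B and A): β-rule — branch into F B  //  F A.
          branch 2.2.1 (add F B):
            ○ open, literals {B=false, C=true}.
          branch 2.2.2 (add F A):
            ○ open, literals {A=false, C=true}.
2 branches closed, 2 open.
Each open branch fixes some atoms; the unmentioned ones are free. Counting distinct full assignments: branch {B=false, C=true} (A, D) contributes 4 new; branch {A=false, C=true} (D, B) contributes 2 new. Total: 6.

6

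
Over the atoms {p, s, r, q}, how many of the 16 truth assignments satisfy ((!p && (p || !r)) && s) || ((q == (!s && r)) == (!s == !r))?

9

Initial set: {(((!p && (p || !r)) && s) || ((q == (!s && r)) == (!s == !r)))}.
(((!p && (p || !r)) && s) || ((q == (!s && r)) == (!s == !r))): β-rule — branch into ((!p && (p || !r)) && s)  //  ((q == (!s && r)) == (!s == !r)).
  branch 1 (add ((!p && (p || !r)) && s)):
    ((!p && (p || !r)) && s): α-rule — add (!p && (p || !r)), s.
    (!p && (p || !r)): α-rule — add !p, (p || !r).
    (p || !r): β-rule — branch into p  //  !r.
      branch 1.1 (add p):
        × closes — contains both p and !p.
      branch 1.2 (add !r):
        ○ open, literals {p=0, r=0, s=1}.
  branch 2 (add ((q == (!s && r)) == (!s == !r))):
    ((q == (!s && r)) == (!s == !r)): β-rule — branch into (q == (!s && r)), (!s == !r)  //  !(q == (!s && r)), !(!s == !r).
      branch 2.1 (add (q == (!s && r)), (!s == !r)):
        (q == (!s && r)): β-rule — branch into q, (!s && r)  //  !q, !(!s && r).
          branch 2.1.1 (add q, (!s && r)):
            (!s && r): α-rule — add !s, r.
            (!s == !r): β-rule — branch into !s, !r  //  !!s, !!r.
              branch 2.1.1.1 (add !s, !r):
                × closes — contains both r and !r.
              branch 2.1.1.2 (add !!s, !!r):
                × closes — contains both s and !s.
          branch 2.1.2 (add !q, !(!s && r)):
            (!s == !r): β-rule — branch into !s, !r  //  !!s, !!r.
              branch 2.1.2.1 (add !s, !r):
                !(!s && r): β-rule — branch into !!s  //  !r.
                  branch 2.1.2.1.1 (add !!s):
                    × closes — contains both s and !s.
                  branch 2.1.2.1.2 (add !r):
                    ○ open, literals {q=0, r=0, s=0}.
              branch 2.1.2.2 (add !!s, !!r):
                !(!s && r): β-rule — branch into !!s  //  !r.
                  branch 2.1.2.2.1 (add !!s):
                    ○ open, literals {q=0, r=1, s=1}.
                  branch 2.1.2.2.2 (add !r):
                    × closes — contains both r and !r.
      branch 2.2 (add !(q == (!s && r)), !(!s == !r)):
        !(q == (!s && r)): β-rule — branch into q, !(!s && r)  //  !q, (!s && r).
          branch 2.2.1 (add q, !(!s && r)):
            !(!s == !r): β-rule — branch into !s, !!r  //  !!s, !r.
              branch 2.2.1.1 (add !s, !!r):
                !(!s && r): β-rule — branch into !!s  //  !r.
                  branch 2.2.1.1.1 (add !!s):
                    × closes — contains both s and !s.
                  branch 2.2.1.1.2 (add !r):
                    × closes — contains both r and !r.
              branch 2.2.1.2 (add !!s, !r):
                !(!s && r): β-rule — branch into !!s  //  !r.
                  branch 2.2.1.2.1 (add !!s):
                    ○ open, literals {q=1, r=0, s=1}.
                  branch 2.2.1.2.2 (add !r):
                    ○ open, literals {q=1, r=0, s=1}.
          branch 2.2.2 (add !q, (!s && r)):
            (!s && r): α-rule — add !s, r.
            !(!s == !r): β-rule — branch into !s, !!r  //  !!s, !r.
              branch 2.2.2.1 (add !s, !!r):
                ○ open, literals {q=0, r=1, s=0}.
              branch 2.2.2.2 (add !!s, !r):
                × closes — contains both s and !s.
8 branches closed, 6 open.
Each open branch fixes some atoms; the unmentioned ones are free. Counting distinct full assignments: branch {p=0, r=0, s=1} (q) contributes 2 new; branch {q=0, r=0, s=0} (p) contributes 2 new; branch {q=0, r=1, s=1} (p) contributes 2 new; branch {q=1, r=0, s=1} (p) contributes 1 new; branch {q=1, r=0, s=1} (p) contributes 0 new; branch {q=0, r=1, s=0} (p) contributes 2 new. Total: 9.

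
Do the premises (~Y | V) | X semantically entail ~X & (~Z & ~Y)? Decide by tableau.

Initial set: {((~Y | V) | X); ~(~X & (~Z & ~Y))}.
((~Y | V) | X): β-rule — branch into (~Y | V)  //  X.
  branch 1 (add (~Y | V)):
    ~(~X & (~Z & ~Y)): β-rule — branch into ~~X  //  ~(~Z & ~Y).
      branch 1.1 (add ~~X):
        (~Y | V): β-rule — branch into ~Y  //  V.
          branch 1.1.1 (add ~Y):
            ○ open, literals {X=T, Y=F}.
          branch 1.1.2 (add V):
            ○ open, literals {V=T, X=T}.
      branch 1.2 (add ~(~Z & ~Y)):
        (~Y | V): β-rule — branch into ~Y  //  V.
          branch 1.2.1 (add ~Y):
            ~(~Z & ~Y): β-rule — branch into ~~Z  //  ~~Y.
              branch 1.2.1.1 (add ~~Z):
                ○ open, literals {Y=F, Z=T}.
              branch 1.2.1.2 (add ~~Y):
                × closes — contains both Y and ~Y.
          branch 1.2.2 (add V):
            ~(~Z & ~Y): β-rule — branch into ~~Z  //  ~~Y.
              branch 1.2.2.1 (add ~~Z):
                ○ open, literals {V=T, Z=T}.
              branch 1.2.2.2 (add ~~Y):
                ○ open, literals {V=T, Y=T}.
  branch 2 (add X):
    ~(~X & (~Z & ~Y)): β-rule — branch into ~~X  //  ~(~Z & ~Y).
      branch 2.1 (add ~~X):
        ○ open, literals {X=T}.
      branch 2.2 (add ~(~Z & ~Y)):
        ~(~Z & ~Y): β-rule — branch into ~~Z  //  ~~Y.
          branch 2.2.1 (add ~~Z):
            ○ open, literals {X=T, Z=T}.
          branch 2.2.2 (add ~~Y):
            ○ open, literals {X=T, Y=T}.
1 branch closed, 8 open.
An open branch gives a countermodel: X=T, Y=F (unmentioned atoms arbitrary); the premises hold there but the conclusion fails.

No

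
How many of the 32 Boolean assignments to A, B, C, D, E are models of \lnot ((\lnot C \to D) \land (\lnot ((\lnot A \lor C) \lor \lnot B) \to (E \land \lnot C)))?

Initial set: {\lnot ((\lnot C \to D) \land (\lnot ((\lnot A \lor C) \lor \lnot B) \to (E \land \lnot C)))}.
\lnot ((\lnot C \to D) \land (\lnot ((\lnot A \lor C) \lor \lnot B) \to (E \land \lnot C))): β-rule — branch into \lnot (\lnot C \to D)  //  \lnot (\lnot ((\lnot A \lor C) \lor \lnot B) \to (E \land \lnot C)).
  branch 1 (add \lnot (\lnot C \to D)):
    \lnot (\lnot C \to D): α-rule — add \lnot C, \lnot D.
    ○ open, literals {C=0, D=0}.
  branch 2 (add \lnot (\lnot ((\lnot A \lor C) \lor \lnot B) \to (E \land \lnot C))):
    \lnot (\lnot ((\lnot A \lor C) \lor \lnot B) \to (E \land \lnot C)): α-rule — add \lnot ((\lnot A \lor C) \lor \lnot B), \lnot (E \land \lnot C).
    \lnot ((\lnot A \lor C) \lor \lnot B): α-rule — add \lnot (\lnot A \lor C), \lnot \lnot B.
    \lnot (\lnot A \lor C): α-rule — add \lnot \lnot A, \lnot C.
    \lnot (E \land \lnot C): β-rule — branch into \lnot E  //  \lnot \lnot C.
      branch 2.1 (add \lnot E):
        ○ open, literals {A=1, B=1, C=0, E=0}.
      branch 2.2 (add \lnot \lnot C):
        × closes — contains both C and \lnot C.
1 branch closed, 2 open.
Each open branch fixes some atoms; the unmentioned ones are free. Counting distinct full assignments: branch {C=0, D=0} (A, B, E) contributes 8 new; branch {A=1, B=1, C=0, E=0} (D) contributes 1 new. Total: 9.

9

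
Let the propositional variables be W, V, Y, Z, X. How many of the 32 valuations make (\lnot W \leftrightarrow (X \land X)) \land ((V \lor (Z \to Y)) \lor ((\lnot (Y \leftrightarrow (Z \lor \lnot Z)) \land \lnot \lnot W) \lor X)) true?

Initial set: {((\lnot W \leftrightarrow (X \land X)) \land ((V \lor (Z \to Y)) \lor ((\lnot (Y \leftrightarrow (Z \lor \lnot Z)) \land \lnot \lnot W) \lor X)))}.
((\lnot W \leftrightarrow (X \land X)) \land ((V \lor (Z \to Y)) \lor ((\lnot (Y \leftrightarrow (Z \lor \lnot Z)) \land \lnot \lnot W) \lor X))): α-rule — add (\lnot W \leftrightarrow (X \land X)), ((V \lor (Z \to Y)) \lor ((\lnot (Y \leftrightarrow (Z \lor \lnot Z)) \land \lnot \lnot W) \lor X)).
(\lnot W \leftrightarrow (X \land X)): β-rule — branch into \lnot W, (X \land X)  //  \lnot \lnot W, \lnot (X \land X).
  branch 1 (add \lnot W, (X \land X)):
    (X \land X): α-rule — add X, X.
    ((V \lor (Z \to Y)) \lor ((\lnot (Y \leftrightarrow (Z \lor \lnot Z)) \land \lnot \lnot W) \lor X)): β-rule — branch into (V \lor (Z \to Y))  //  ((\lnot (Y \leftrightarrow (Z \lor \lnot Z)) \land \lnot \lnot W) \lor X).
      branch 1.1 (add (V \lor (Z \to Y))):
        (V \lor (Z \to Y)): β-rule — branch into V  //  (Z \to Y).
          branch 1.1.1 (add V):
            ○ open, literals {V=1, W=0, X=1}.
          branch 1.1.2 (add (Z \to Y)):
            (Z \to Y): β-rule — branch into \lnot Z  //  Y.
              branch 1.1.2.1 (add \lnot Z):
                ○ open, literals {W=0, X=1, Z=0}.
              branch 1.1.2.2 (add Y):
                ○ open, literals {W=0, X=1, Y=1}.
      branch 1.2 (add ((\lnot (Y \leftrightarrow (Z \lor \lnot Z)) \land \lnot \lnot W) \lor X)):
        ((\lnot (Y \leftrightarrow (Z \lor \lnot Z)) \land \lnot \lnot W) \lor X): β-rule — branch into (\lnot (Y \leftrightarrow (Z \lor \lnot Z)) \land \lnot \lnot W)  //  X.
          branch 1.2.1 (add (\lnot (Y \leftrightarrow (Z \lor \lnot Z)) \land \lnot \lnot W)):
            (\lnot (Y \leftrightarrow (Z \lor \lnot Z)) \land \lnot \lnot W): α-rule — add \lnot (Y \leftrightarrow (Z \lor \lnot Z)), \lnot \lnot W.
            \lnot \lnot W: drop double negation, giving W.
            × closes — contains both W and \lnot W.
          branch 1.2.2 (add X):
            ○ open, literals {W=0, X=1}.
  branch 2 (add \lnot \lnot W, \lnot (X \land X)):
    ((V \lor (Z \to Y)) \lor ((\lnot (Y \leftrightarrow (Z \lor \lnot Z)) \land \lnot \lnot W) \lor X)): β-rule — branch into (V \lor (Z \to Y))  //  ((\lnot (Y \leftrightarrow (Z \lor \lnot Z)) \land \lnot \lnot W) \lor X).
      branch 2.1 (add (V \lor (Z \to Y))):
        \lnot (X \land X): β-rule — branch into \lnot X  //  \lnot X.
          branch 2.1.1 (add \lnot X):
            (V \lor (Z \to Y)): β-rule — branch into V  //  (Z \to Y).
              branch 2.1.1.1 (add V):
                ○ open, literals {V=1, W=1, X=0}.
              branch 2.1.1.2 (add (Z \to Y)):
                (Z \to Y): β-rule — branch into \lnot Z  //  Y.
                  branch 2.1.1.2.1 (add \lnot Z):
                    ○ open, literals {W=1, X=0, Z=0}.
                  branch 2.1.1.2.2 (add Y):
                    ○ open, literals {W=1, X=0, Y=1}.
          branch 2.1.2 (add \lnot X):
            (V \lor (Z \to Y)): β-rule — branch into V  //  (Z \to Y).
              branch 2.1.2.1 (add V):
                ○ open, literals {V=1, W=1, X=0}.
              branch 2.1.2.2 (add (Z \to Y)):
                (Z \to Y): β-rule — branch into \lnot Z  //  Y.
                  branch 2.1.2.2.1 (add \lnot Z):
                    ○ open, literals {W=1, X=0, Z=0}.
                  branch 2.1.2.2.2 (add Y):
                    ○ open, literals {W=1, X=0, Y=1}.
      branch 2.2 (add ((\lnot (Y \leftrightarrow (Z \lor \lnot Z)) \land \lnot \lnot W) \lor X)):
        \lnot (X \land X): β-rule — branch into \lnot X  //  \lnot X.
          branch 2.2.1 (add \lnot X):
            ((\lnot (Y \leftrightarrow (Z \lor \lnot Z)) \land \lnot \lnot W) \lor X): β-rule — branch into (\lnot (Y \leftrightarrow (Z \lor \lnot Z)) \land \lnot \lnot W)  //  X.
              branch 2.2.1.1 (add (\lnot (Y \leftrightarrow (Z \lor \lnot Z)) \land \lnot \lnot W)):
                (\lnot (Y \leftrightarrow (Z \lor \lnot Z)) \land \lnot \lnot W): α-rule — add \lnot (Y \leftrightarrow (Z \lor \lnot Z)), \lnot \lnot W.
                \lnot \lnot W: drop double negation, giving W.
                \lnot (Y \leftrightarrow (Z \lor \lnot Z)): β-rule — branch into Y, \lnot (Z \lor \lnot Z)  //  \lnot Y, (Z \lor \lnot Z).
                  branch 2.2.1.1.1 (add Y, \lnot (Z \lor \lnot Z)):
                    \lnot (Z \lor \lnot Z): α-rule — add \lnot Z, \lnot \lnot Z.
                    × closes — contains both Z and \lnot Z.
                  branch 2.2.1.1.2 (add \lnot Y, (Z \lor \lnot Z)):
                    (Z \lor \lnot Z): β-rule — branch into Z  //  \lnot Z.
                      branch 2.2.1.1.2.1 (add Z):
                        ○ open, literals {W=1, X=0, Y=0, Z=1}.
                      branch 2.2.1.1.2.2 (add \lnot Z):
                        ○ open, literals {W=1, X=0, Y=0, Z=0}.
              branch 2.2.1.2 (add X):
                × closes — contains both X and \lnot X.
          branch 2.2.2 (add \lnot X):
            ((\lnot (Y \leftrightarrow (Z \lor \lnot Z)) \land \lnot \lnot W) \lor X): β-rule — branch into (\lnot (Y \leftrightarrow (Z \lor \lnot Z)) \land \lnot \lnot W)  //  X.
              branch 2.2.2.1 (add (\lnot (Y \leftrightarrow (Z \lor \lnot Z)) \land \lnot \lnot W)):
                (\lnot (Y \leftrightarrow (Z \lor \lnot Z)) \land \lnot \lnot W): α-rule — add \lnot (Y \leftrightarrow (Z \lor \lnot Z)), \lnot \lnot W.
                \lnot \lnot W: drop double negation, giving W.
                \lnot (Y \leftrightarrow (Z \lor \lnot Z)): β-rule — branch into Y, \lnot (Z \lor \lnot Z)  //  \lnot Y, (Z \lor \lnot Z).
                  branch 2.2.2.1.1 (add Y, \lnot (Z \lor \lnot Z)):
                    \lnot (Z \lor \lnot Z): α-rule — add \lnot Z, \lnot \lnot Z.
                    × closes — contains both Z and \lnot Z.
                  branch 2.2.2.1.2 (add \lnot Y, (Z \lor \lnot Z)):
                    (Z \lor \lnot Z): β-rule — branch into Z  //  \lnot Z.
                      branch 2.2.2.1.2.1 (add Z):
                        ○ open, literals {W=1, X=0, Y=0, Z=1}.
                      branch 2.2.2.1.2.2 (add \lnot Z):
                        ○ open, literals {W=1, X=0, Y=0, Z=0}.
              branch 2.2.2.2 (add X):
                × closes — contains both X and \lnot X.
5 branches closed, 14 open.
Each open branch fixes some atoms; the unmentioned ones are free. Counting distinct full assignments: branch {V=1, W=0, X=1} (Y, Z) contributes 4 new; branch {W=0, X=1, Z=0} (V, Y) contributes 2 new; branch {W=0, X=1, Y=1} (V, Z) contributes 1 new; branch {W=0, X=1} (V, Y, Z) contributes 1 new; branch {V=1, W=1, X=0} (Y, Z) contributes 4 new; branch {W=1, X=0, Z=0} (V, Y) contributes 2 new; branch {W=1, X=0, Y=1} (V, Z) contributes 1 new; branch {V=1, W=1, X=0} (Y, Z) contributes 0 new; branch {W=1, X=0, Z=0} (V, Y) contributes 0 new; branch {W=1, X=0, Y=1} (V, Z) contributes 0 new; branch {W=1, X=0, Y=0, Z=1} (V) contributes 1 new; branch {W=1, X=0, Y=0, Z=0} (V) contributes 0 new; branch {W=1, X=0, Y=0, Z=1} (V) contributes 0 new; branch {W=1, X=0, Y=0, Z=0} (V) contributes 0 new. Total: 16.

16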